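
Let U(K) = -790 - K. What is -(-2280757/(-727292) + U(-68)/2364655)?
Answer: -5392678339011/1719794664260 ≈ -3.1357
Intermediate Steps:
-(-2280757/(-727292) + U(-68)/2364655) = -(-2280757/(-727292) + (-790 - 1*(-68))/2364655) = -(-2280757*(-1/727292) + (-790 + 68)*(1/2364655)) = -(2280757/727292 - 722*1/2364655) = -(2280757/727292 - 722/2364655) = -1*5392678339011/1719794664260 = -5392678339011/1719794664260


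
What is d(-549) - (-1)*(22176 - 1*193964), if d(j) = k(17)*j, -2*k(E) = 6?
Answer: -170141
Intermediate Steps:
k(E) = -3 (k(E) = -1/2*6 = -3)
d(j) = -3*j
d(-549) - (-1)*(22176 - 1*193964) = -3*(-549) - (-1)*(22176 - 1*193964) = 1647 - (-1)*(22176 - 193964) = 1647 - (-1)*(-171788) = 1647 - 1*171788 = 1647 - 171788 = -170141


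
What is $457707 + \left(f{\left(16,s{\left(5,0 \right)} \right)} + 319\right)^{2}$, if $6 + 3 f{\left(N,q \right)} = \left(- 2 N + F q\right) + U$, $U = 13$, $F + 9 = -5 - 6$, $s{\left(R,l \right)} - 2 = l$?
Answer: $\frac{4915027}{9} \approx 5.4611 \cdot 10^{5}$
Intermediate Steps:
$s{\left(R,l \right)} = 2 + l$
$F = -20$ ($F = -9 - 11 = -20$)
$f{\left(N,q \right)} = \frac{7}{3} - \frac{20 q}{3} - \frac{2 N}{3}$ ($f{\left(N,q \right)} = -2 + \frac{\left(- 2 N - 20 q\right) + 13}{3} = -2 + \frac{\left(- 20 q - 2 N\right) + 13}{3} = -2 + \frac{13 - 20 q - 2 N}{3} = -2 - \left(- \frac{13}{3} + \frac{2 N}{3} + \frac{20 q}{3}\right) = \frac{7}{3} - \frac{20 q}{3} - \frac{2 N}{3}$)
$457707 + \left(f{\left(16,s{\left(5,0 \right)} \right)} + 319\right)^{2} = 457707 + \left(\left(\frac{7}{3} - \frac{20 \left(2 + 0\right)}{3} - \frac{32}{3}\right) + 319\right)^{2} = 457707 + \left(\left(\frac{7}{3} - \frac{40}{3} - \frac{32}{3}\right) + 319\right)^{2} = 457707 + \left(- \frac{65}{3} + 319\right)^{2} = 457707 + \left(\frac{892}{3}\right)^{2} = 457707 + \frac{795664}{9} = \frac{4915027}{9}$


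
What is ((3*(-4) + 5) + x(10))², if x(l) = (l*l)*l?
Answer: 986049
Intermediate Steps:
x(l) = l³ (x(l) = l²*l = l³)
((3*(-4) + 5) + x(10))² = ((3*(-4) + 5) + 10³)² = ((-12 + 5) + 1000)² = (-7 + 1000)² = 993² = 986049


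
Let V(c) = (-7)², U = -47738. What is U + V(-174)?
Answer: -47689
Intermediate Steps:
V(c) = 49
U + V(-174) = -47738 + 49 = -47689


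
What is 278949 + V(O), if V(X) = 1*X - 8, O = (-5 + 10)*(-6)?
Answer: 278911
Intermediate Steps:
O = -30 (O = 5*(-6) = -30)
V(X) = -8 + X (V(X) = X - 8 = -8 + X)
278949 + V(O) = 278949 + (-8 - 30) = 278949 - 38 = 278911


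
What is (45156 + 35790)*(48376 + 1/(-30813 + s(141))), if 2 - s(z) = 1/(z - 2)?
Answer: 8385250630459293/2141365 ≈ 3.9158e+9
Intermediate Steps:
s(z) = 2 - 1/(-2 + z) (s(z) = 2 - 1/(z - 2) = 2 - 1/(-2 + z))
(45156 + 35790)*(48376 + 1/(-30813 + s(141))) = (45156 + 35790)*(48376 + 1/(-30813 + (-5 + 2*141)/(-2 + 141))) = 80946*(48376 + 1/(-30813 + (-5 + 282)/139)) = 80946*(48376 + 1/(-30813 + (1/139)*277)) = 80946*(48376 + 1/(-30813 + 277/139)) = 80946*(48376 + 1/(-4282730/139)) = 80946*(48376 - 139/4282730) = 80946*(207181346341/4282730) = 8385250630459293/2141365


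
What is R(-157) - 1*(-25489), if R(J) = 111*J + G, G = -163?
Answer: 7899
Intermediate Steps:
R(J) = -163 + 111*J (R(J) = 111*J - 163 = -163 + 111*J)
R(-157) - 1*(-25489) = (-163 + 111*(-157)) - 1*(-25489) = (-163 - 17427) + 25489 = -17590 + 25489 = 7899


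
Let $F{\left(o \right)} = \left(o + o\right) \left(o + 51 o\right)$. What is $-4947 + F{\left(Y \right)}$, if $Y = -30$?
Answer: $88653$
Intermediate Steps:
$F{\left(o \right)} = 104 o^{2}$ ($F{\left(o \right)} = 2 o 52 o = 104 o^{2}$)
$-4947 + F{\left(Y \right)} = -4947 + 104 \left(-30\right)^{2} = -4947 + 104 \cdot 900 = -4947 + 93600 = 88653$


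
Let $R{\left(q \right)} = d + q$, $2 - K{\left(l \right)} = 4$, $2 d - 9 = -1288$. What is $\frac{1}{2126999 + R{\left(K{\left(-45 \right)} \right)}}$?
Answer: $\frac{2}{4252715} \approx 4.7029 \cdot 10^{-7}$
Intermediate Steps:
$d = - \frac{1279}{2}$ ($d = \frac{9}{2} + \frac{1}{2} \left(-1288\right) = \frac{9}{2} - 644 = - \frac{1279}{2} \approx -639.5$)
$K{\left(l \right)} = -2$ ($K{\left(l \right)} = 2 - 4 = -2$)
$R{\left(q \right)} = - \frac{1279}{2} + q$
$\frac{1}{2126999 + R{\left(K{\left(-45 \right)} \right)}} = \frac{1}{2126999 - \frac{1283}{2}} = \frac{1}{\frac{4252715}{2}} = \frac{2}{4252715}$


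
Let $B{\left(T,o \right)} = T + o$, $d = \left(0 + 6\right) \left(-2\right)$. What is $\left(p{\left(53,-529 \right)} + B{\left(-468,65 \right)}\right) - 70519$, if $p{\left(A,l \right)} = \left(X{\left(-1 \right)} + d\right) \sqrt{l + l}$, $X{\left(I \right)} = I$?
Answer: $-70922 - 299 i \sqrt{2} \approx -70922.0 - 422.85 i$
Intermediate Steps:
$d = -12$ ($d = 6 \left(-2\right) = -12$)
$p{\left(A,l \right)} = - 13 \sqrt{2} \sqrt{l}$ ($p{\left(A,l \right)} = \left(-1 - 12\right) \sqrt{l + l} = - 13 \sqrt{2 l} = - 13 \sqrt{2} \sqrt{l}$)
$\left(p{\left(53,-529 \right)} + B{\left(-468,65 \right)}\right) - 70519 = \left(- 13 \sqrt{2} \sqrt{-529} + \left(-468 + 65\right)\right) - 70519 = \left(- 13 \sqrt{2} \cdot 23 i - 403\right) - 70519 = \left(- 299 i \sqrt{2} - 403\right) - 70519 = \left(-403 - 299 i \sqrt{2}\right) - 70519 = -70922 - 299 i \sqrt{2}$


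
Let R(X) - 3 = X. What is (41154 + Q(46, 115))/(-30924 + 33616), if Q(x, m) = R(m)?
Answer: 10318/673 ≈ 15.331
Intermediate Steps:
R(X) = 3 + X
Q(x, m) = 3 + m
(41154 + Q(46, 115))/(-30924 + 33616) = (41154 + (3 + 115))/(-30924 + 33616) = (41154 + 118)/2692 = 41272*(1/2692) = 10318/673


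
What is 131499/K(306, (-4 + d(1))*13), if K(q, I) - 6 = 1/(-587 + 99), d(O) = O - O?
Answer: 64171512/2927 ≈ 21924.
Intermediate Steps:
d(O) = 0
K(q, I) = 2927/488 (K(q, I) = 6 + 1/(-587 + 99) = 6 + 1/(-488) = 6 - 1/488 = 2927/488)
131499/K(306, (-4 + d(1))*13) = 131499/(2927/488) = 131499*(488/2927) = 64171512/2927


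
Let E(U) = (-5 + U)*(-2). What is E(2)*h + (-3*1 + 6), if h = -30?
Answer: -177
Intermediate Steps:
E(U) = 10 - 2*U
E(2)*h + (-3*1 + 6) = (10 - 2*2)*(-30) + (-3*1 + 6) = (10 - 4)*(-30) + (-3 + 6) = 6*(-30) + 3 = -180 + 3 = -177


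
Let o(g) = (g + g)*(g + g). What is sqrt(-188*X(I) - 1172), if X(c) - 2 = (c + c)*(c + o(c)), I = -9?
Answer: 6*sqrt(29567) ≈ 1031.7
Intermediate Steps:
o(g) = 4*g**2 (o(g) = (2*g)*(2*g) = 4*g**2)
X(c) = 2 + 2*c*(c + 4*c**2) (X(c) = 2 + (c + c)*(c + 4*c**2) = 2 + (2*c)*(c + 4*c**2) = 2 + 2*c*(c + 4*c**2))
sqrt(-188*X(I) - 1172) = sqrt(-188*(2 + 2*(-9)**2 + 8*(-9)**3) - 1172) = sqrt(-188*(2 + 2*81 + 8*(-729)) - 1172) = sqrt(-188*(2 + 162 - 5832) - 1172) = sqrt(-188*(-5668) - 1172) = sqrt(1065584 - 1172) = sqrt(1064412) = 6*sqrt(29567)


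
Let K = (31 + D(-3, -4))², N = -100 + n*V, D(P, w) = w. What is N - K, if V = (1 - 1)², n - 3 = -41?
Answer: -829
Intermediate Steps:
n = -38 (n = 3 - 41 = -38)
V = 0 (V = 0² = 0)
N = -100 (N = -100 - 38*0 = -100 + 0 = -100)
K = 729 (K = (31 - 4)² = 27² = 729)
N - K = -100 - 1*729 = -100 - 729 = -829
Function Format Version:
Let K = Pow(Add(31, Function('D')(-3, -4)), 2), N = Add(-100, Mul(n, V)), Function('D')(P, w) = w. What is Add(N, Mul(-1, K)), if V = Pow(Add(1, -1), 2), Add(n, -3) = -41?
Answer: -829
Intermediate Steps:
n = -38 (n = Add(3, -41) = -38)
V = 0 (V = Pow(0, 2) = 0)
N = -100 (N = Add(-100, Mul(-38, 0)) = Add(-100, 0) = -100)
K = 729 (K = Pow(Add(31, -4), 2) = Pow(27, 2) = 729)
Add(N, Mul(-1, K)) = Add(-100, Mul(-1, 729)) = Add(-100, -729) = -829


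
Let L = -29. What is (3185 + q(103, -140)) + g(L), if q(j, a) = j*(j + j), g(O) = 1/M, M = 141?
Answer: 3440824/141 ≈ 24403.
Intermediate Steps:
g(O) = 1/141
q(j, a) = 2*j² (q(j, a) = j*(2*j) = 2*j²)
(3185 + q(103, -140)) + g(L) = (3185 + 2*103²) + 1/141 = (3185 + 2*10609) + 1/141 = (3185 + 21218) + 1/141 = 24403 + 1/141 = 3440824/141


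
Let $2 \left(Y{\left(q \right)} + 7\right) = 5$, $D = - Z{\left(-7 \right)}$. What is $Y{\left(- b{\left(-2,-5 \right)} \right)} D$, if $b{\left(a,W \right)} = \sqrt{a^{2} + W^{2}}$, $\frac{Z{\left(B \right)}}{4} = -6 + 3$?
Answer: $-54$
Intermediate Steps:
$Z{\left(B \right)} = -12$ ($Z{\left(B \right)} = 4 \left(-6 + 3\right) = 4 \left(-3\right) = -12$)
$b{\left(a,W \right)} = \sqrt{W^{2} + a^{2}}$
$D = 12$ ($D = \left(-1\right) \left(-12\right) = 12$)
$Y{\left(q \right)} = - \frac{9}{2}$ ($Y{\left(q \right)} = -7 + \frac{1}{2} \cdot 5 = -7 + \frac{5}{2} = - \frac{9}{2}$)
$Y{\left(- b{\left(-2,-5 \right)} \right)} D = \left(- \frac{9}{2}\right) 12 = -54$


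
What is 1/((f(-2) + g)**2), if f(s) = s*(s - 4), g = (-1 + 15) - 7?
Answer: 1/361 ≈ 0.0027701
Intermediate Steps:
g = 7 (g = 14 - 7 = 7)
f(s) = s*(-4 + s)
1/((f(-2) + g)**2) = 1/((-2*(-4 - 2) + 7)**2) = 1/((-2*(-6) + 7)**2) = 1/((12 + 7)**2) = 1/(19**2) = 1/361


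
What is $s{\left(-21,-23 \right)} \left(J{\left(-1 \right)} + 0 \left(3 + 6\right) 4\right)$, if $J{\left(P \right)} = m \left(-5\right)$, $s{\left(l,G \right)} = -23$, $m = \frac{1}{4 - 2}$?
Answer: $\frac{115}{2} \approx 57.5$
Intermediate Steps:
$m = \frac{1}{2} \approx 0.5$
$J{\left(P \right)} = - \frac{5}{2}$ ($J{\left(P \right)} = \frac{1}{2} \left(-5\right) = - \frac{5}{2}$)
$s{\left(-21,-23 \right)} \left(J{\left(-1 \right)} + 0 \left(3 + 6\right) 4\right) = - 23 \left(- \frac{5}{2} + 0 \left(3 + 6\right) 4\right) = - 23 \left(- \frac{5}{2} + 0 \cdot 9 \cdot 4\right) = - 23 \left(- \frac{5}{2} + 0 \cdot 36\right) = - 23 \left(- \frac{5}{2} + 0\right) = \left(-23\right) \left(- \frac{5}{2}\right) = \frac{115}{2}$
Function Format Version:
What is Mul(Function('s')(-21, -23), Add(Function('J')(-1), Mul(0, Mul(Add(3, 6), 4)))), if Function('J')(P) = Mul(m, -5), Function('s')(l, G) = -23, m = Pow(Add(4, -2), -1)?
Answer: Rational(115, 2) ≈ 57.500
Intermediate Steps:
m = Rational(1, 2) (m = Pow(2, -1) = Rational(1, 2) ≈ 0.50000)
Function('J')(P) = Rational(-5, 2) (Function('J')(P) = Mul(Rational(1, 2), -5) = Rational(-5, 2))
Mul(Function('s')(-21, -23), Add(Function('J')(-1), Mul(0, Mul(Add(3, 6), 4)))) = Mul(-23, Add(Rational(-5, 2), Mul(0, Mul(Add(3, 6), 4)))) = Mul(-23, Add(Rational(-5, 2), Mul(0, Mul(9, 4)))) = Mul(-23, Add(Rational(-5, 2), Mul(0, 36))) = Mul(-23, Add(Rational(-5, 2), 0)) = Mul(-23, Rational(-5, 2)) = Rational(115, 2)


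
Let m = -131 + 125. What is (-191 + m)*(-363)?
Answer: 71511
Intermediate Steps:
m = -6
(-191 + m)*(-363) = (-191 - 6)*(-363) = -197*(-363) = 71511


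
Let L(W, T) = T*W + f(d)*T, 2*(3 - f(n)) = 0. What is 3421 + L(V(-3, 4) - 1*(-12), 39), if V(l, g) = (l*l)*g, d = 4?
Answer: 5410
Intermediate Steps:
f(n) = 3 (f(n) = 3 - 1/2*0 = 3 + 0 = 3)
V(l, g) = g*l**2 (V(l, g) = l**2*g = g*l**2)
L(W, T) = 3*T + T*W (L(W, T) = T*W + 3*T = 3*T + T*W)
3421 + L(V(-3, 4) - 1*(-12), 39) = 3421 + 39*(3 + (4*(-3)**2 - 1*(-12))) = 3421 + 39*(3 + (4*9 + 12)) = 3421 + 39*(3 + (36 + 12)) = 3421 + 39*(3 + 48) = 3421 + 39*51 = 3421 + 1989 = 5410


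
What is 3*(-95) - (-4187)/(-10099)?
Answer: -2882402/10099 ≈ -285.41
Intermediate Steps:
3*(-95) - (-4187)/(-10099) = -285 - (-4187)*(-1)/10099 = -285 - 1*4187/10099 = -285 - 4187/10099 = -2882402/10099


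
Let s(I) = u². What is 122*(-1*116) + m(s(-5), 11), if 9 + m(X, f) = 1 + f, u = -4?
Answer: -14149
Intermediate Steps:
s(I) = 16 (s(I) = (-4)² = 16)
m(X, f) = -8 + f (m(X, f) = -9 + (1 + f) = -8 + f)
122*(-1*116) + m(s(-5), 11) = 122*(-1*116) + (-8 + 11) = 122*(-116) + 3 = -14152 + 3 = -14149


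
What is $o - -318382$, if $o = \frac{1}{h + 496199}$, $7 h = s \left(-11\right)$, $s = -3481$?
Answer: $\frac{1118056975295}{3511684} \approx 3.1838 \cdot 10^{5}$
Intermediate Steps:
$h = \frac{38291}{7}$ ($h = \frac{\left(-3481\right) \left(-11\right)}{7} = \frac{1}{7} \cdot 38291 = \frac{38291}{7} \approx 5470.1$)
$o = \frac{7}{3511684}$ ($o = \frac{1}{\frac{38291}{7} + 496199} = \frac{1}{\frac{3511684}{7}} = \frac{7}{3511684} \approx 1.9933 \cdot 10^{-6}$)
$o - -318382 = \frac{7}{3511684} - -318382 = \frac{7}{3511684} + 318382 = \frac{1118056975295}{3511684}$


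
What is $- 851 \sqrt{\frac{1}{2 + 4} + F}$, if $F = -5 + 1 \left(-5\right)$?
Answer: $- \frac{851 i \sqrt{354}}{6} \approx - 2668.6 i$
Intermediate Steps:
$F = -10$ ($F = -5 - 5 = -10$)
$- 851 \sqrt{\frac{1}{2 + 4} + F} = - 851 \sqrt{\frac{1}{2 + 4} - 10} = - 851 \sqrt{\frac{1}{6} - 10} = - 851 \sqrt{- \frac{59}{6}} = - 851 \frac{i \sqrt{354}}{6} = - \frac{851 i \sqrt{354}}{6}$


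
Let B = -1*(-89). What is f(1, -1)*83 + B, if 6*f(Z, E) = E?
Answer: 451/6 ≈ 75.167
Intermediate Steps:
B = 89
f(Z, E) = E/6
f(1, -1)*83 + B = ((⅙)*(-1))*83 + 89 = -⅙*83 + 89 = -83/6 + 89 = 451/6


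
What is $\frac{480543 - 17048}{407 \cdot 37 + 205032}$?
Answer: $\frac{463495}{220091} \approx 2.1059$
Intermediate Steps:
$\frac{480543 - 17048}{407 \cdot 37 + 205032} = \frac{463495}{15059 + 205032} = \frac{463495}{220091}$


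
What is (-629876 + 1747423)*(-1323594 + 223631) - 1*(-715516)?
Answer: -1229259635245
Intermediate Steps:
(-629876 + 1747423)*(-1323594 + 223631) - 1*(-715516) = 1117547*(-1099963) + 715516 = -1229260350761 + 715516 = -1229259635245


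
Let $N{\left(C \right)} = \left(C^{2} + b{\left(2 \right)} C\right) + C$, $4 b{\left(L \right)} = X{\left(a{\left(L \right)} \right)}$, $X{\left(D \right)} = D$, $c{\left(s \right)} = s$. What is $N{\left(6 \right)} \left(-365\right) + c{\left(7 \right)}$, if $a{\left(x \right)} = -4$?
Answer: $-13133$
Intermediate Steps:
$b{\left(L \right)} = -1$ ($b{\left(L \right)} = \frac{1}{4} \left(-4\right) = -1$)
$N{\left(C \right)} = C^{2}$ ($N{\left(C \right)} = \left(C^{2} - C\right) + C = C^{2}$)
$N{\left(6 \right)} \left(-365\right) + c{\left(7 \right)} = 6^{2} \left(-365\right) + 7 = 36 \left(-365\right) + 7 = -13140 + 7 = -13133$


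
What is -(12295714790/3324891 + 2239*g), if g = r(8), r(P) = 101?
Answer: -764183240639/3324891 ≈ -2.2984e+5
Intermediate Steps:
g = 101
-(12295714790/3324891 + 2239*g) = -2239/(1/((-150/3579 - 4720/(-2787)) + 101)) = -2239/(1/((-150*1/3579 - 4720*(-1/2787)) + 101)) = -2239/(1/((-50/1193 + 4720/2787) + 101)) = -2239/(1/(5491610/3324891 + 101)) = -2239/(1/(341305601/3324891)) = -2239/3324891/341305601 = -2239*341305601/3324891 = -764183240639/3324891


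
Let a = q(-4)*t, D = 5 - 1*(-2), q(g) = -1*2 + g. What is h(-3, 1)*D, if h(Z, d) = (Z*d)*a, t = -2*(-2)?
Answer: 504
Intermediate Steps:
t = 4
q(g) = -2 + g
D = 7 (D = 5 + 2 = 7)
a = -24 (a = (-2 - 4)*4 = -6*4 = -24)
h(Z, d) = -24*Z*d (h(Z, d) = (Z*d)*(-24) = -24*Z*d)
h(-3, 1)*D = -24*(-3)*1*7 = 72*7 = 504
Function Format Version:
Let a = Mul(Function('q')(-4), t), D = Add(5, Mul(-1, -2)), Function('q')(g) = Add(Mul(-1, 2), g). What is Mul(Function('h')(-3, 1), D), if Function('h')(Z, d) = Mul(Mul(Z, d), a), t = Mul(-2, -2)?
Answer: 504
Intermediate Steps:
t = 4
Function('q')(g) = Add(-2, g)
D = 7 (D = Add(5, 2) = 7)
a = -24 (a = Mul(Add(-2, -4), 4) = Mul(-6, 4) = -24)
Function('h')(Z, d) = Mul(-24, Z, d) (Function('h')(Z, d) = Mul(Mul(Z, d), -24) = Mul(-24, Z, d))
Mul(Function('h')(-3, 1), D) = Mul(Mul(-24, -3, 1), 7) = Mul(72, 7) = 504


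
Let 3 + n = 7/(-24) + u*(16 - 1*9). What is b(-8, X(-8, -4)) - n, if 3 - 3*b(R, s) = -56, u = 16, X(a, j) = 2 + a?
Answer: -2137/24 ≈ -89.042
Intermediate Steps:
b(R, s) = 59/3 (b(R, s) = 1 - ⅓*(-56) = 1 + 56/3 = 59/3)
n = 2609/24 (n = -3 + (7/(-24) + 16*(16 - 1*9)) = -3 + (7*(-1/24) + 16*(16 - 9)) = -3 + (-7/24 + 16*7) = -3 + (-7/24 + 112) = -3 + 2681/24 = 2609/24 ≈ 108.71)
b(-8, X(-8, -4)) - n = 59/3 - 1*2609/24 = 59/3 - 2609/24 = -2137/24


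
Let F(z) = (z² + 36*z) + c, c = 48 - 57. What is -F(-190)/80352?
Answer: -29251/80352 ≈ -0.36404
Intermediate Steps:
c = -9
F(z) = -9 + z² + 36*z (F(z) = (z² + 36*z) - 9 = -9 + z² + 36*z)
-F(-190)/80352 = -(-9 + (-190)² + 36*(-190))/80352 = -(-9 + 36100 - 6840)/80352 = -29251/80352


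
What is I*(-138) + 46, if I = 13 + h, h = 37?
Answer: -6854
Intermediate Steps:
I = 50 (I = 13 + 37 = 50)
I*(-138) + 46 = 50*(-138) + 46 = -6900 + 46 = -6854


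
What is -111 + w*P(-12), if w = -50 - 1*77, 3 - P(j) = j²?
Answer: 17796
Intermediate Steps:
P(j) = 3 - j²
w = -127 (w = -50 - 77 = -127)
-111 + w*P(-12) = -111 - 127*(3 - 1*(-12)²) = -111 - 127*(3 - 1*144) = -111 - 127*(3 - 144) = -111 - 127*(-141) = -111 + 17907 = 17796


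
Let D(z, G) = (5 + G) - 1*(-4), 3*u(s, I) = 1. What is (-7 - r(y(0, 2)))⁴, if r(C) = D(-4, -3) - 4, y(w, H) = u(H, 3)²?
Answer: 6561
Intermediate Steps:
u(s, I) = ⅓ (u(s, I) = (⅓)*1 = ⅓)
D(z, G) = 9 + G (D(z, G) = (5 + G) + 4 = 9 + G)
y(w, H) = ⅑ (y(w, H) = (⅓)² = ⅑)
r(C) = 2 (r(C) = (9 - 3) - 4 = 6 - 4 = 2)
(-7 - r(y(0, 2)))⁴ = (-7 - 1*2)⁴ = (-7 - 2)⁴ = (-9)⁴ = 6561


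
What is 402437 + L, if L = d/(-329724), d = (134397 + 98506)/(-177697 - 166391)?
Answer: 45658116257795047/113454071712 ≈ 4.0244e+5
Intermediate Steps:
d = -232903/344088 (d = 232903/(-344088) = 232903*(-1/344088) = -232903/344088 ≈ -0.67687)
L = 232903/113454071712 (L = -232903/344088/(-329724) = -232903/344088*(-1/329724) = 232903/113454071712 ≈ 2.0528e-6)
402437 + L = 402437 + 232903/113454071712 = 45658116257795047/113454071712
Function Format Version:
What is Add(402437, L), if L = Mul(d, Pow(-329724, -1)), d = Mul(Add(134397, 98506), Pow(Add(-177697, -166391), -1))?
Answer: Rational(45658116257795047, 113454071712) ≈ 4.0244e+5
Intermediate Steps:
d = Rational(-232903, 344088) (d = Mul(232903, Pow(-344088, -1)) = Mul(232903, Rational(-1, 344088)) = Rational(-232903, 344088) ≈ -0.67687)
L = Rational(232903, 113454071712) (L = Mul(Rational(-232903, 344088), Pow(-329724, -1)) = Mul(Rational(-232903, 344088), Rational(-1, 329724)) = Rational(232903, 113454071712) ≈ 2.0528e-6)
Add(402437, L) = Add(402437, Rational(232903, 113454071712)) = Rational(45658116257795047, 113454071712)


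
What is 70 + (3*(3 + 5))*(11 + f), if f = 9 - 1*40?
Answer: -410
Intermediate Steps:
f = -31 (f = 9 - 40 = -31)
70 + (3*(3 + 5))*(11 + f) = 70 + (3*(3 + 5))*(11 - 31) = 70 + (3*8)*(-20) = 70 + 24*(-20) = 70 - 480 = -410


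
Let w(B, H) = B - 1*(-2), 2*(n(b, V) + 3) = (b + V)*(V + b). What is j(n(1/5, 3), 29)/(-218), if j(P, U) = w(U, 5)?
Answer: -31/218 ≈ -0.14220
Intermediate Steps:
n(b, V) = -3 + (V + b)²/2 (n(b, V) = -3 + ((b + V)*(V + b))/2 = -3 + ((V + b)*(V + b))/2 = -3 + (V + b)²/2)
w(B, H) = 2 + B (w(B, H) = B + 2 = 2 + B)
j(P, U) = 2 + U
j(n(1/5, 3), 29)/(-218) = (2 + 29)/(-218) = 31*(-1/218) = -31/218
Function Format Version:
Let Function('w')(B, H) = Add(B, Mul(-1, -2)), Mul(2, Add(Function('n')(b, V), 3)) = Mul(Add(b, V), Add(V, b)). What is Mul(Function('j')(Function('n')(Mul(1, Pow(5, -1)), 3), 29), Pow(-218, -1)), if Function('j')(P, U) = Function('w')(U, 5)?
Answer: Rational(-31, 218) ≈ -0.14220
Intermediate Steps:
Function('n')(b, V) = Add(-3, Mul(Rational(1, 2), Pow(Add(V, b), 2))) (Function('n')(b, V) = Add(-3, Mul(Rational(1, 2), Mul(Add(b, V), Add(V, b)))) = Add(-3, Mul(Rational(1, 2), Mul(Add(V, b), Add(V, b)))) = Add(-3, Mul(Rational(1, 2), Pow(Add(V, b), 2))))
Function('w')(B, H) = Add(2, B) (Function('w')(B, H) = Add(B, 2) = Add(2, B))
Function('j')(P, U) = Add(2, U)
Mul(Function('j')(Function('n')(Mul(1, Pow(5, -1)), 3), 29), Pow(-218, -1)) = Mul(Add(2, 29), Pow(-218, -1)) = Mul(31, Rational(-1, 218)) = Rational(-31, 218)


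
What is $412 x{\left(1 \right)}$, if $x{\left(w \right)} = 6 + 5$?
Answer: $4532$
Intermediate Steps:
$x{\left(w \right)} = 11$
$412 x{\left(1 \right)} = 412 \cdot 11 = 4532$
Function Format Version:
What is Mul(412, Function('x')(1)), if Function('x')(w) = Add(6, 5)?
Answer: 4532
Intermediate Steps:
Function('x')(w) = 11
Mul(412, Function('x')(1)) = Mul(412, 11) = 4532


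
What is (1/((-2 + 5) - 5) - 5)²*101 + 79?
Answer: 12537/4 ≈ 3134.3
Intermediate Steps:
(1/((-2 + 5) - 5) - 5)²*101 + 79 = (1/(3 - 5) - 5)²*101 + 79 = (1/(-2) - 5)²*101 + 79 = (-½ - 5)²*101 + 79 = (-11/2)²*101 + 79 = (121/4)*101 + 79 = 12221/4 + 79 = 12537/4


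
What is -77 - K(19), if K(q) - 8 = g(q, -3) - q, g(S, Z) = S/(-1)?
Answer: -47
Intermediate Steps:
g(S, Z) = -S (g(S, Z) = S*(-1) = -S)
K(q) = 8 - 2*q (K(q) = 8 + (-q - q) = 8 - 2*q)
-77 - K(19) = -77 - (8 - 2*19) = -77 - (8 - 38) = -77 - 1*(-30) = -77 + 30 = -47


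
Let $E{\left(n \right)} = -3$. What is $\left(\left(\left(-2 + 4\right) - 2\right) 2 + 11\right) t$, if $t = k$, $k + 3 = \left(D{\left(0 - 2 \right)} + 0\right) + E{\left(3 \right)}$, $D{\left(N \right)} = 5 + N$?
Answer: $-33$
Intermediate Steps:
$k = -3$ ($k = -3 + \left(\left(\left(5 + \left(0 - 2\right)\right) + 0\right) - 3\right) = -3 + \left(\left(\left(5 - 2\right) + 0\right) - 3\right) = -3 + \left(\left(3 + 0\right) - 3\right) = -3 + \left(3 - 3\right) = -3 + 0 = -3$)
$t = -3$
$\left(\left(\left(-2 + 4\right) - 2\right) 2 + 11\right) t = \left(\left(\left(-2 + 4\right) - 2\right) 2 + 11\right) \left(-3\right) = \left(\left(2 - 2\right) 2 + 11\right) \left(-3\right) = \left(0 \cdot 2 + 11\right) \left(-3\right) = \left(0 + 11\right) \left(-3\right) = 11 \left(-3\right) = -33$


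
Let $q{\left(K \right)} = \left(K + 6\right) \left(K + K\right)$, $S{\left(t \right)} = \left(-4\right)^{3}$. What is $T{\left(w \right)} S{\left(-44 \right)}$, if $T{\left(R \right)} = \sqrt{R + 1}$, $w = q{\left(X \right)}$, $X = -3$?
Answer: $- 64 i \sqrt{17} \approx - 263.88 i$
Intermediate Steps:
$S{\left(t \right)} = -64$
$q{\left(K \right)} = 2 K \left(6 + K\right)$ ($q{\left(K \right)} = \left(6 + K\right) 2 K = 2 K \left(6 + K\right)$)
$w = -18$ ($w = 2 \left(-3\right) \left(6 - 3\right) = 2 \left(-3\right) 3 = -18$)
$T{\left(R \right)} = \sqrt{1 + R}$
$T{\left(w \right)} S{\left(-44 \right)} = \sqrt{1 - 18} \left(-64\right) = \sqrt{-17} \left(-64\right) = i \sqrt{17} \left(-64\right) = - 64 i \sqrt{17}$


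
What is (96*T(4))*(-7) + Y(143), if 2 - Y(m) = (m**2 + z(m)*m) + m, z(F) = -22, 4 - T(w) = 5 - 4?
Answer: -19460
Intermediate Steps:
T(w) = 3 (T(w) = 4 - (5 - 4) = 4 - 1*1 = 4 - 1 = 3)
Y(m) = 2 - m**2 + 21*m (Y(m) = 2 - ((m**2 - 22*m) + m) = 2 - (m**2 - 21*m) = 2 + (-m**2 + 21*m) = 2 - m**2 + 21*m)
(96*T(4))*(-7) + Y(143) = (96*3)*(-7) + (2 - 1*143**2 + 21*143) = 288*(-7) + (2 - 1*20449 + 3003) = -2016 + (2 - 20449 + 3003) = -2016 - 17444 = -19460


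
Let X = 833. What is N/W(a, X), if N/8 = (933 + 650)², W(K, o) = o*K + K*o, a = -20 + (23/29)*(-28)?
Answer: -72670781/254898 ≈ -285.10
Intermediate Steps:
a = -1224/29 (a = -20 + (23*(1/29))*(-28) = -20 + (23/29)*(-28) = -20 - 644/29 = -1224/29 ≈ -42.207)
W(K, o) = 2*K*o (W(K, o) = K*o + K*o = 2*K*o)
N = 20047112 (N = 8*(933 + 650)² = 8*1583² = 8*2505889 = 20047112)
N/W(a, X) = 20047112/((2*(-1224/29)*833)) = 20047112/(-2039184/29) = 20047112*(-29/2039184) = -72670781/254898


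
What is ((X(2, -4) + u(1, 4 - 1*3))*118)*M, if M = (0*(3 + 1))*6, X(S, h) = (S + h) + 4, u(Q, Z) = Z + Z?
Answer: 0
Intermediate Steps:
u(Q, Z) = 2*Z
X(S, h) = 4 + S + h
M = 0 (M = (0*4)*6 = 0*6 = 0)
((X(2, -4) + u(1, 4 - 1*3))*118)*M = (((4 + 2 - 4) + 2*(4 - 1*3))*118)*0 = ((2 + 2*(4 - 3))*118)*0 = ((2 + 2*1)*118)*0 = ((2 + 2)*118)*0 = (4*118)*0 = 472*0 = 0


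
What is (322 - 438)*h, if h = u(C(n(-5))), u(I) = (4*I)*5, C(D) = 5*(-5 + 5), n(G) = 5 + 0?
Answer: 0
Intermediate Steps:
n(G) = 5
C(D) = 0 (C(D) = 5*0 = 0)
u(I) = 20*I
h = 0 (h = 20*0 = 0)
(322 - 438)*h = (322 - 438)*0 = -116*0 = 0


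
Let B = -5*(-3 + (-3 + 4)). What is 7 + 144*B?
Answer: 1447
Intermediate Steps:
B = 10 (B = -5*(-3 + 1) = -5*(-2) = 10)
7 + 144*B = 7 + 144*10 = 7 + 1440 = 1447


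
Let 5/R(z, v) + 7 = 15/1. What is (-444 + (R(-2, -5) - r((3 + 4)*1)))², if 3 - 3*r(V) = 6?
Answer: 12524521/64 ≈ 1.9570e+5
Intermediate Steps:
r(V) = -1 (r(V) = 1 - ⅓*6 = 1 - 2 = -1)
R(z, v) = 5/8 (R(z, v) = 5/(-7 + 15/1) = 5/(-7 + 15*1) = 5/(-7 + 15) = 5/8)
(-444 + (R(-2, -5) - r((3 + 4)*1)))² = (-444 + (5/8 - 1*(-1)))² = (-444 + (5/8 + 1))² = (-444 + 13/8)² = (-3539/8)² = 12524521/64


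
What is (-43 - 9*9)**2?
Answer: 15376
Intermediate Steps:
(-43 - 9*9)**2 = (-43 - 81)**2 = (-124)**2 = 15376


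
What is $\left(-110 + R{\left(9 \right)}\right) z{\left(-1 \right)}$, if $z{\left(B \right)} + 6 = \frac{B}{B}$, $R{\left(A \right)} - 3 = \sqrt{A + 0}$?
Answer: $520$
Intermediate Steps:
$R{\left(A \right)} = 3 + \sqrt{A}$ ($R{\left(A \right)} = 3 + \sqrt{A + 0} = 3 + \sqrt{A}$)
$z{\left(B \right)} = -5$ ($z{\left(B \right)} = -6 + \frac{B}{B} = -6 + 1 = -5$)
$\left(-110 + R{\left(9 \right)}\right) z{\left(-1 \right)} = \left(-110 + \left(3 + \sqrt{9}\right)\right) \left(-5\right) = \left(-110 + \left(3 + 3\right)\right) \left(-5\right) = \left(-110 + 6\right) \left(-5\right) = \left(-104\right) \left(-5\right) = 520$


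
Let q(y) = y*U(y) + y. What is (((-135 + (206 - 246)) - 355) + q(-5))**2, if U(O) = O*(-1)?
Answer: 313600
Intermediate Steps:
U(O) = -O
q(y) = y - y**2 (q(y) = y*(-y) + y = -y**2 + y = y - y**2)
(((-135 + (206 - 246)) - 355) + q(-5))**2 = (((-135 + (206 - 246)) - 355) - 5*(1 - 1*(-5)))**2 = (((-135 - 40) - 355) - 5*(1 + 5))**2 = ((-175 - 355) - 5*6)**2 = (-530 - 30)**2 = (-560)**2 = 313600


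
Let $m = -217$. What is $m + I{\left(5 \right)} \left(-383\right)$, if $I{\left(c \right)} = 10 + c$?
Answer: $-5962$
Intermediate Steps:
$m + I{\left(5 \right)} \left(-383\right) = -217 + \left(10 + 5\right) \left(-383\right) = -217 + 15 \left(-383\right) = -217 - 5745 = -5962$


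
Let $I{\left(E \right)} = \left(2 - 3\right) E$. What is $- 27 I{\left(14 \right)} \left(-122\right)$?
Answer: $-46116$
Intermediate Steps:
$I{\left(E \right)} = - E$
$- 27 I{\left(14 \right)} \left(-122\right) = - 27 \left(\left(-1\right) 14\right) \left(-122\right) = \left(-27\right) \left(-14\right) \left(-122\right) = 378 \left(-122\right) = -46116$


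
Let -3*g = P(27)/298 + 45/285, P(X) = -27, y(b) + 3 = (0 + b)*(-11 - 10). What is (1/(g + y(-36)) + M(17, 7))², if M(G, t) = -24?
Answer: 10468349812022116/18176229962881 ≈ 575.94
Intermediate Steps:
y(b) = -3 - 21*b (y(b) = -3 + (0 + b)*(-11 - 10) = -3 + b*(-21) = -3 - 21*b)
g = -127/5662 (g = -(-27/298 + 45/285)/3 = -(-27*1/298 + 45*(1/285))/3 = -(-27/298 + 3/19)/3 = -⅓*381/5662 = -127/5662 ≈ -0.022430)
(1/(g + y(-36)) + M(17, 7))² = (1/(-127/5662 + (-3 - 21*(-36))) - 24)² = (1/(-127/5662 + (-3 + 756)) - 24)² = (1/(-127/5662 + 753) - 24)² = (1/(4263359/5662) - 24)² = (5662/4263359 - 24)² = (-102314954/4263359)² = 10468349812022116/18176229962881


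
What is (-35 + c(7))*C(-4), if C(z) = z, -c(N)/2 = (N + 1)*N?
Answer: 588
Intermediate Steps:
c(N) = -2*N*(1 + N) (c(N) = -2*(N + 1)*N = -2*(1 + N)*N = -2*N*(1 + N))
(-35 + c(7))*C(-4) = (-35 - 2*7*(1 + 7))*(-4) = (-35 - 2*7*8)*(-4) = (-35 - 112)*(-4) = -147*(-4) = 588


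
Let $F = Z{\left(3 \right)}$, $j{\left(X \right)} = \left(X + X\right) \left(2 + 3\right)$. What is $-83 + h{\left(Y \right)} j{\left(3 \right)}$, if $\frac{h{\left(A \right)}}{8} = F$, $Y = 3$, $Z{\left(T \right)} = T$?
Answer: $637$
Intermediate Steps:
$j{\left(X \right)} = 10 X$ ($j{\left(X \right)} = 2 X 5 = 10 X$)
$F = 3$
$h{\left(A \right)} = 24$ ($h{\left(A \right)} = 8 \cdot 3 = 24$)
$-83 + h{\left(Y \right)} j{\left(3 \right)} = -83 + 24 \cdot 10 \cdot 3 = -83 + 24 \cdot 30 = -83 + 720 = 637$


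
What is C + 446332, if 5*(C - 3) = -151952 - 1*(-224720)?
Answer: 2304443/5 ≈ 4.6089e+5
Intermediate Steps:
C = 72783/5 (C = 3 + (-151952 - 1*(-224720))/5 = 3 + (-151952 + 224720)/5 = 3 + (⅕)*72768 = 3 + 72768/5 = 72783/5 ≈ 14557.)
C + 446332 = 72783/5 + 446332 = 2304443/5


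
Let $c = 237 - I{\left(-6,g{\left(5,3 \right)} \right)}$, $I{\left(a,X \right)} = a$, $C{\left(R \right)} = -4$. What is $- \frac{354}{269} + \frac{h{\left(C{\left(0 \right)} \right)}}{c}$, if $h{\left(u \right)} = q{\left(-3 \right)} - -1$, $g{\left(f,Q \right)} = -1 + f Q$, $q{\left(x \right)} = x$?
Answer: $- \frac{86560}{65367} \approx -1.3242$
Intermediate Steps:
$g{\left(f,Q \right)} = -1 + Q f$
$c = 243$ ($c = 237 - -6 = 237 + 6 = 243$)
$h{\left(u \right)} = -2$ ($h{\left(u \right)} = -3 - -1 = -3 + 1 = -2$)
$- \frac{354}{269} + \frac{h{\left(C{\left(0 \right)} \right)}}{c} = - \frac{354}{269} - \frac{2}{243} = - \frac{86560}{65367}$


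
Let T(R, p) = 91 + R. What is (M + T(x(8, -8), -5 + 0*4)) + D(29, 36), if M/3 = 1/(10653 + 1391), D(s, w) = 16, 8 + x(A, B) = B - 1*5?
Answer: 1035787/12044 ≈ 86.000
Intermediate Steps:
x(A, B) = -13 + B (x(A, B) = -8 + (B - 1*5) = -8 + (B - 5) = -8 + (-5 + B) = -13 + B)
M = 3/12044 (M = 3/(10653 + 1391) = 3/12044 ≈ 0.00024909)
(M + T(x(8, -8), -5 + 0*4)) + D(29, 36) = (3/12044 + (91 + (-13 - 8))) + 16 = (3/12044 + (91 - 21)) + 16 = (3/12044 + 70) + 16 = 843083/12044 + 16 = 1035787/12044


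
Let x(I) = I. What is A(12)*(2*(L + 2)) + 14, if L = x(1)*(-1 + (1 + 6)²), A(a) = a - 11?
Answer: 114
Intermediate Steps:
A(a) = -11 + a
L = 48 (L = 1*(-1 + (1 + 6)²) = 1*(-1 + 7²) = 1*(-1 + 49) = 1*48 = 48)
A(12)*(2*(L + 2)) + 14 = (-11 + 12)*(2*(48 + 2)) + 14 = 1*(2*50) + 14 = 1*100 + 14 = 100 + 14 = 114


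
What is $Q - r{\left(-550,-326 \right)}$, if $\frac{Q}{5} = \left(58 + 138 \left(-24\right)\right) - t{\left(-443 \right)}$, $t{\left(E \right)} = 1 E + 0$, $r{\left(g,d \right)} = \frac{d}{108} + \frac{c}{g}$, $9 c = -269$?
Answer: $- \frac{104336366}{7425} \approx -14052.0$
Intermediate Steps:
$c = - \frac{269}{9}$ ($c = \frac{1}{9} \left(-269\right) = - \frac{269}{9} \approx -29.889$)
$r{\left(g,d \right)} = - \frac{269}{9 g} + \frac{d}{108}$ ($r{\left(g,d \right)} = \frac{d}{108} - \frac{269}{9 g} = - \frac{269}{9 g} + \frac{d}{108}$)
$t{\left(E \right)} = E$ ($t{\left(E \right)} = E + 0 = E$)
$Q = -14055$ ($Q = 5 \left(\left(58 + 138 \left(-24\right)\right) - -443\right) = 5 \left(\left(58 - 3312\right) + 443\right) = 5 \left(-3254 + 443\right) = 5 \left(-2811\right) = -14055$)
$Q - r{\left(-550,-326 \right)} = -14055 - \frac{-3228 - -179300}{108 \left(-550\right)} = -14055 - \frac{1}{108} \left(- \frac{1}{550}\right) \left(-3228 + 179300\right) = -14055 - \frac{1}{108} \left(- \frac{1}{550}\right) 176072 = -14055 - - \frac{22009}{7425} = -14055 + \frac{22009}{7425} = - \frac{104336366}{7425}$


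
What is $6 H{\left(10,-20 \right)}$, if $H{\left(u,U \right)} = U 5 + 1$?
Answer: $-594$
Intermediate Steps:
$H{\left(u,U \right)} = 1 + 5 U$ ($H{\left(u,U \right)} = 5 U + 1 = 1 + 5 U$)
$6 H{\left(10,-20 \right)} = 6 \left(1 + 5 \left(-20\right)\right) = 6 \left(1 - 100\right) = 6 \left(-99\right) = -594$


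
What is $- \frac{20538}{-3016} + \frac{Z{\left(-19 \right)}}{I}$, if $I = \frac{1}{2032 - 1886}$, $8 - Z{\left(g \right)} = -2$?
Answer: $\frac{2211949}{1508} \approx 1466.8$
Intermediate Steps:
$Z{\left(g \right)} = 10$ ($Z{\left(g \right)} = 8 - -2 = 8 + 2 = 10$)
$I = \frac{1}{146} \approx 0.0068493$
$- \frac{20538}{-3016} + \frac{Z{\left(-19 \right)}}{I} = - \frac{20538}{-3016} + 10 \frac{1}{\frac{1}{146}} = \left(-20538\right) \left(- \frac{1}{3016}\right) + 10 \cdot 146 = \frac{10269}{1508} + 1460 = \frac{2211949}{1508}$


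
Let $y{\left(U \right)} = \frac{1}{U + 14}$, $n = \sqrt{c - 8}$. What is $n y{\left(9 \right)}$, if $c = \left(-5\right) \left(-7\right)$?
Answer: $\frac{3 \sqrt{3}}{23} \approx 0.22592$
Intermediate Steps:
$c = 35$
$n = 3 \sqrt{3}$ ($n = \sqrt{35 - 8} = \sqrt{27} = 3 \sqrt{3} \approx 5.1962$)
$y{\left(U \right)} = \frac{1}{14 + U}$
$n y{\left(9 \right)} = \frac{3 \sqrt{3}}{14 + 9} = \frac{3 \sqrt{3}}{23}$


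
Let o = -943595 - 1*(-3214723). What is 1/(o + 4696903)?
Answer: 1/6968031 ≈ 1.4351e-7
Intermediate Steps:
o = 2271128 (o = -943595 + 3214723 = 2271128)
1/(o + 4696903) = 1/(2271128 + 4696903) = 1/6968031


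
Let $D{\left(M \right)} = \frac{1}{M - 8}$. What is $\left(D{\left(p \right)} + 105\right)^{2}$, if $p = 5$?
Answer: $\frac{98596}{9} \approx 10955.0$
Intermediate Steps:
$D{\left(M \right)} = \frac{1}{-8 + M}$
$\left(D{\left(p \right)} + 105\right)^{2} = \left(\frac{1}{-8 + 5} + 105\right)^{2} = \left(\frac{1}{-3} + 105\right)^{2} = \left(- \frac{1}{3} + 105\right)^{2} = \left(\frac{314}{3}\right)^{2} = \frac{98596}{9}$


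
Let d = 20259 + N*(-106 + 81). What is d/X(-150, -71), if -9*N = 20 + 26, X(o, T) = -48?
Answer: -183481/432 ≈ -424.72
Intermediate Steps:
N = -46/9 (N = -(20 + 26)/9 = -⅑*46 = -46/9 ≈ -5.1111)
d = 183481/9 (d = 20259 - 46*(-106 + 81)/9 = 20259 - 46/9*(-25) = 20259 + 1150/9 = 183481/9 ≈ 20387.)
d/X(-150, -71) = (183481/9)/(-48) = (183481/9)*(-1/48) = -183481/432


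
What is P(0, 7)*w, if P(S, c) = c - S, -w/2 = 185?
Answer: -2590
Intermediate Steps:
w = -370 (w = -2*185 = -370)
P(0, 7)*w = (7 - 1*0)*(-370) = (7 + 0)*(-370) = 7*(-370) = -2590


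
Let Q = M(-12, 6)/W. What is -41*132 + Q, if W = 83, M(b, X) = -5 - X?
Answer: -449207/83 ≈ -5412.1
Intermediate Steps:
Q = -11/83 (Q = (-5 - 1*6)/83 = (-5 - 6)*(1/83) = -11*1/83 = -11/83 ≈ -0.13253)
-41*132 + Q = -41*132 - 11/83 = -5412 - 11/83 = -449207/83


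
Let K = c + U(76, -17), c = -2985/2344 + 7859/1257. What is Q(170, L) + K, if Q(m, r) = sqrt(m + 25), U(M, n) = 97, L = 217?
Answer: 300470927/2946408 + sqrt(195) ≈ 115.94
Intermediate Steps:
Q(m, r) = sqrt(25 + m)
c = 14669351/2946408 (c = -2985*1/2344 + 7859*(1/1257) = -2985/2344 + 7859/1257 = 14669351/2946408 ≈ 4.9787)
K = 300470927/2946408 (K = 14669351/2946408 + 97 = 300470927/2946408 ≈ 101.98)
Q(170, L) + K = sqrt(25 + 170) + 300470927/2946408 = sqrt(195) + 300470927/2946408 = 300470927/2946408 + sqrt(195)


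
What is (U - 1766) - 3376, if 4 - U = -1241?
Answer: -3897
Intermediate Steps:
U = 1245 (U = 4 - 1*(-1241) = 4 + 1241 = 1245)
(U - 1766) - 3376 = (1245 - 1766) - 3376 = -521 - 3376 = -3897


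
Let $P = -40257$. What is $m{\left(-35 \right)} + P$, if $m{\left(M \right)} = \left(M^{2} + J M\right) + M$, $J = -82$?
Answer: $-36197$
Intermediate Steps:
$m{\left(M \right)} = M^{2} - 81 M$ ($m{\left(M \right)} = \left(M^{2} - 82 M\right) + M = M^{2} - 81 M$)
$m{\left(-35 \right)} + P = - 35 \left(-81 - 35\right) - 40257 = \left(-35\right) \left(-116\right) - 40257 = 4060 - 40257 = -36197$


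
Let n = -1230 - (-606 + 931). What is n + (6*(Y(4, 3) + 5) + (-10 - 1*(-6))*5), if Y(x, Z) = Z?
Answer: -1527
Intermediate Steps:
n = -1555 (n = -1230 - 1*325 = -1230 - 325 = -1555)
n + (6*(Y(4, 3) + 5) + (-10 - 1*(-6))*5) = -1555 + (6*(3 + 5) + (-10 - 1*(-6))*5) = -1555 + (6*8 + (-10 + 6)*5) = -1555 + (48 - 4*5) = -1555 + (48 - 20) = -1555 + 28 = -1527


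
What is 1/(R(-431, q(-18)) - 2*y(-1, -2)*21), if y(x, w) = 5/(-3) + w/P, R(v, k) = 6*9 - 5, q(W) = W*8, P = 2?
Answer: 1/161 ≈ 0.0062112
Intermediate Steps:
q(W) = 8*W
R(v, k) = 49 (R(v, k) = 54 - 5 = 49)
y(x, w) = -5/3 + w/2 (y(x, w) = 5/(-3) + w/2 = 5*(-⅓) + w*(½) = -5/3 + w/2)
1/(R(-431, q(-18)) - 2*y(-1, -2)*21) = 1/(49 - 2*(-5/3 + (½)*(-2))*21) = 1/(49 - 2*(-5/3 - 1)*21) = 1/(49 - 2*(-8/3)*21) = 1/(49 + (16/3)*21) = 1/(49 + 112) = 1/161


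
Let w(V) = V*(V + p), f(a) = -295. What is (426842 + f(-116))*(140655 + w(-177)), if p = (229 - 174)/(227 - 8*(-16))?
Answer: 5207676919599/71 ≈ 7.3347e+10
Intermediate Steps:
p = 11/71 (p = 55/(227 + 128) = 55/355 = 55*(1/355) = 11/71 ≈ 0.15493)
w(V) = V*(11/71 + V) (w(V) = V*(V + 11/71) = V*(11/71 + V))
(426842 + f(-116))*(140655 + w(-177)) = (426842 - 295)*(140655 + (1/71)*(-177)*(11 + 71*(-177))) = 426547*(140655 + (1/71)*(-177)*(11 - 12567)) = 426547*(140655 + (1/71)*(-177)*(-12556)) = 426547*(140655 + 2222412/71) = 426547*(12208917/71) = 5207676919599/71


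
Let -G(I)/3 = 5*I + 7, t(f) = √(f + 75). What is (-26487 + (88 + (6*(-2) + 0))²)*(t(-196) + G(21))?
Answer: 6958896 - 227821*I ≈ 6.9589e+6 - 2.2782e+5*I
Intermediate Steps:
t(f) = √(75 + f)
G(I) = -21 - 15*I (G(I) = -3*(5*I + 7) = -3*(7 + 5*I) = -21 - 15*I)
(-26487 + (88 + (6*(-2) + 0))²)*(t(-196) + G(21)) = (-26487 + (88 + (6*(-2) + 0))²)*(√(75 - 196) + (-21 - 15*21)) = (-26487 + (88 + (-12 + 0))²)*(√(-121) + (-21 - 315)) = (-26487 + (88 - 12)²)*(11*I - 336) = (-26487 + 76²)*(-336 + 11*I) = (-26487 + 5776)*(-336 + 11*I) = -20711*(-336 + 11*I) = 6958896 - 227821*I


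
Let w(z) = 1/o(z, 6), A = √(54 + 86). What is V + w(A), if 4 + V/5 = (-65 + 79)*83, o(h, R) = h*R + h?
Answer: 5790 + √35/490 ≈ 5790.0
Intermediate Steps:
o(h, R) = h + R*h (o(h, R) = R*h + h = h + R*h)
V = 5790 (V = -20 + 5*((-65 + 79)*83) = -20 + 5*(14*83) = -20 + 5*1162 = -20 + 5810 = 5790)
A = 2*√35 (A = √140 = 2*√35 ≈ 11.832)
w(z) = 1/(7*z) (w(z) = 1/(z*(1 + 6)) = 1/(z*7) = 1/(7*z))
V + w(A) = 5790 + 1/(7*((2*√35))) = 5790 + (√35/70)/7 = 5790 + √35/490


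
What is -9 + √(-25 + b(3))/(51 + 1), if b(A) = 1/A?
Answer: -9 + I*√222/156 ≈ -9.0 + 0.095511*I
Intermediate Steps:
-9 + √(-25 + b(3))/(51 + 1) = -9 + √(-25 + 1/3)/(51 + 1) = -9 + √(-25 + ⅓)/52 = -9 + √(-74/3)*(1/52) = -9 + (I*√222/3)*(1/52) = -9 + I*√222/156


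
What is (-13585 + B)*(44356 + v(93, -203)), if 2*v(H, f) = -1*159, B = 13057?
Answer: -23377992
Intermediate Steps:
v(H, f) = -159/2 (v(H, f) = (-1*159)/2 = (½)*(-159) = -159/2)
(-13585 + B)*(44356 + v(93, -203)) = (-13585 + 13057)*(44356 - 159/2) = -528*88553/2 = -23377992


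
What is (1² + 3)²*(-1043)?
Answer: -16688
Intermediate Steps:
(1² + 3)²*(-1043) = (1 + 3)²*(-1043) = 4²*(-1043) = 16*(-1043) = -16688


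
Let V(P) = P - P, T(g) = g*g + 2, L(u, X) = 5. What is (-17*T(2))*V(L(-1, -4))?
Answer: 0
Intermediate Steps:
T(g) = 2 + g**2 (T(g) = g**2 + 2 = 2 + g**2)
V(P) = 0
(-17*T(2))*V(L(-1, -4)) = -17*(2 + 2**2)*0 = -17*(2 + 4)*0 = -17*6*0 = -102*0 = 0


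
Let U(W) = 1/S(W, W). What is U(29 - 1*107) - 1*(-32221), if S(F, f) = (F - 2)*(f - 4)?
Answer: 211369761/6560 ≈ 32221.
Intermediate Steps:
S(F, f) = (-4 + f)*(-2 + F) (S(F, f) = (-2 + F)*(-4 + f) = (-4 + f)*(-2 + F))
U(W) = 1/(8 + W**2 - 6*W) (U(W) = 1/(8 - 4*W - 2*W + W*W) = 1/(8 - 4*W - 2*W + W**2) = 1/(8 + W**2 - 6*W))
U(29 - 1*107) - 1*(-32221) = 1/(8 + (29 - 1*107)**2 - 6*(29 - 1*107)) - 1*(-32221) = 1/(8 + (29 - 107)**2 - 6*(29 - 107)) + 32221 = 1/(8 + (-78)**2 - 6*(-78)) + 32221 = 1/(8 + 6084 + 468) + 32221 = 1/6560 + 32221 = 211369761/6560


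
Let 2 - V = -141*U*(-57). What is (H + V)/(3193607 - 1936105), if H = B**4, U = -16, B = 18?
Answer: 116785/628751 ≈ 0.18574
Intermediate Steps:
V = 128594 (V = 2 - (-141*(-16))*(-57) = 2 - 2256*(-57) = 2 - 1*(-128592) = 2 + 128592 = 128594)
H = 104976 (H = 18**4 = 104976)
(H + V)/(3193607 - 1936105) = (104976 + 128594)/(3193607 - 1936105) = 233570/1257502 = 233570*(1/1257502) = 116785/628751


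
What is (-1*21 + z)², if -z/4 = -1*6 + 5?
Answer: 289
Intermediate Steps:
z = 4 (z = -4*(-1*6 + 5) = -4*(-6 + 5) = -4*(-1) = 4)
(-1*21 + z)² = (-1*21 + 4)² = (-21 + 4)² = (-17)² = 289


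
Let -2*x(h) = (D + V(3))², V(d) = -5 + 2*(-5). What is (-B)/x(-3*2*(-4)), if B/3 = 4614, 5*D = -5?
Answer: 6921/64 ≈ 108.14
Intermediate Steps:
D = -1 (D = (⅕)*(-5) = -1)
B = 13842 (B = 3*4614 = 13842)
V(d) = -15 (V(d) = -5 - 10 = -15)
x(h) = -128 (x(h) = -(-1 - 15)²/2 = -½*(-16)² = -½*256 = -128)
(-B)/x(-3*2*(-4)) = -1*13842/(-128) = -13842*(-1/128) = 6921/64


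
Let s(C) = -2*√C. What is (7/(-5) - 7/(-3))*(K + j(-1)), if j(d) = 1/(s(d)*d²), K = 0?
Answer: 7*I/15 ≈ 0.46667*I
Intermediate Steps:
j(d) = -1/(2*d^(5/2)) (j(d) = 1/((-2*√d)*d²) = 1/(-2*d^(5/2)) = -1/(2*d^(5/2)))
(7/(-5) - 7/(-3))*(K + j(-1)) = (7/(-5) - 7/(-3))*(0 - (-1)*I/2) = (7*(-⅕) - 7*(-⅓))*(0 - (-1)*I/2) = (-7/5 + 7/3)*(0 + I/2) = 14*(I/2)/15 = 7*I/15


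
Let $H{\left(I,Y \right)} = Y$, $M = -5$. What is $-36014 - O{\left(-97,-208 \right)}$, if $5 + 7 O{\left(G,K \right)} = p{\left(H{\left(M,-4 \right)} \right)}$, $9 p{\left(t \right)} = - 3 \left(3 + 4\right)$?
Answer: $- \frac{756272}{21} \approx -36013.0$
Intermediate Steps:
$p{\left(t \right)} = - \frac{7}{3}$ ($p{\left(t \right)} = \frac{\left(-3\right) \left(3 + 4\right)}{9} = \frac{\left(-3\right) 7}{9} = \frac{1}{9} \left(-21\right) = - \frac{7}{3}$)
$O{\left(G,K \right)} = - \frac{22}{21}$ ($O{\left(G,K \right)} = - \frac{5}{7} + \frac{1}{7} \left(- \frac{7}{3}\right) = - \frac{5}{7} - \frac{1}{3} = - \frac{22}{21}$)
$-36014 - O{\left(-97,-208 \right)} = -36014 - - \frac{22}{21} = -36014 + \frac{22}{21} = - \frac{756272}{21}$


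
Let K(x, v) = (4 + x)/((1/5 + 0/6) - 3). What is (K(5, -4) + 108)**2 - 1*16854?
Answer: -1151295/196 ≈ -5874.0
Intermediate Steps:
K(x, v) = -10/7 - 5*x/14 (K(x, v) = (4 + x)/((1*(1/5) + 0*(1/6)) - 3) = (4 + x)/((1/5 + 0) - 3) = (4 + x)/(1/5 - 3) = (4 + x)/(-14/5) = (4 + x)*(-5/14) = -10/7 - 5*x/14)
(K(5, -4) + 108)**2 - 1*16854 = ((-10/7 - 5/14*5) + 108)**2 - 1*16854 = ((-10/7 - 25/14) + 108)**2 - 16854 = (-45/14 + 108)**2 - 16854 = (1467/14)**2 - 16854 = 2152089/196 - 16854 = -1151295/196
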